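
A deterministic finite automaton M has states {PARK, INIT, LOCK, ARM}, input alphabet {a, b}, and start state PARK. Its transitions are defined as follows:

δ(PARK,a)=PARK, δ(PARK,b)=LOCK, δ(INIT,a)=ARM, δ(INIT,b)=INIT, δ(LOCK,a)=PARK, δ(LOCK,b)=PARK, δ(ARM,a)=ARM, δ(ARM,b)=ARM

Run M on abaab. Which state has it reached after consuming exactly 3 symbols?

Trace: PARK -a-> PARK -b-> LOCK -a-> PARK
After 3 symbols: PARK.

PARK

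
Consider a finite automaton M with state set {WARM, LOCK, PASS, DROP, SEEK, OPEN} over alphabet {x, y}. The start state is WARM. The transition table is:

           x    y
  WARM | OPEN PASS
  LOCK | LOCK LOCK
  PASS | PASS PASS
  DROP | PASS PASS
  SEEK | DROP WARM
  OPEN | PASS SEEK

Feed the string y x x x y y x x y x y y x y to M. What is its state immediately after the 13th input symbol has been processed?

PASS

Trace: WARM -y-> PASS -x-> PASS -x-> PASS -x-> PASS -y-> PASS -y-> PASS -x-> PASS -x-> PASS -y-> PASS -x-> PASS -y-> PASS -y-> PASS -x-> PASS
After 13 symbols: PASS.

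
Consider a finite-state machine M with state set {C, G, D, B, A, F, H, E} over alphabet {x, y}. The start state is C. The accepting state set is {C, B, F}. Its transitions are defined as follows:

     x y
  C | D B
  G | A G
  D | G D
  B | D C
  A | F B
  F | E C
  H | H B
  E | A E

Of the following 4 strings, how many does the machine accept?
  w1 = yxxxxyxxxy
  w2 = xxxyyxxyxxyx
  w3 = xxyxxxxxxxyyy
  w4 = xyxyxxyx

2

w1:
  start at C
  read 'y': C → B
  read 'x': B → D
  read 'x': D → G
  read 'x': G → A
  read 'x': A → F
  read 'y': F → C
  read 'x': C → D
  read 'x': D → G
  read 'x': G → A
  read 'y': A → B
  end B, accepted
w2:
  start at C
  read 'x': C → D
  read 'x': D → G
  read 'x': G → A
  read 'y': A → B
  read 'y': B → C
  read 'x': C → D
  read 'x': D → G
  read 'y': G → G
  read 'x': G → A
  read 'x': A → F
  read 'y': F → C
  read 'x': C → D
  end D, rejected
w3:
  start at C
  read 'x': C → D
  read 'x': D → G
  read 'y': G → G
  read 'x': G → A
  read 'x': A → F
  read 'x': F → E
  read 'x': E → A
  read 'x': A → F
  read 'x': F → E
  read 'x': E → A
  read 'y': A → B
  read 'y': B → C
  read 'y': C → B
  end B, accepted
w4:
  start at C
  read 'x': C → D
  read 'y': D → D
  read 'x': D → G
  read 'y': G → G
  read 'x': G → A
  read 'x': A → F
  read 'y': F → C
  read 'x': C → D
  end D, rejected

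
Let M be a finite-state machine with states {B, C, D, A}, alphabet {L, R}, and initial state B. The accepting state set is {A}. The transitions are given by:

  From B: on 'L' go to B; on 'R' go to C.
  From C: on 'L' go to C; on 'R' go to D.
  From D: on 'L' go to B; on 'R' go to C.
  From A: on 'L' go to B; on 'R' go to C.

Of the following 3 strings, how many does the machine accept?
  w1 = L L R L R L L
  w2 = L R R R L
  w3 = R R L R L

w1: Trace: B -L-> B -L-> B -R-> C -L-> C -R-> D -L-> B -L-> B  → end B, rejected
w2: Trace: B -L-> B -R-> C -R-> D -R-> C -L-> C  → end C, rejected
w3: Trace: B -R-> C -R-> D -L-> B -R-> C -L-> C  → end C, rejected

0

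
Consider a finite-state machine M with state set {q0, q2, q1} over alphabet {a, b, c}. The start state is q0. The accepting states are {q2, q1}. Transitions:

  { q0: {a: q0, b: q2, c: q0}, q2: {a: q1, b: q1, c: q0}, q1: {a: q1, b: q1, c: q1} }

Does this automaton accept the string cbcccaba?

start at q0
read 'c': q0 → q0
read 'b': q0 → q2
read 'c': q2 → q0
read 'c': q0 → q0
read 'c': q0 → q0
read 'a': q0 → q0
read 'b': q0 → q2
read 'a': q2 → q1
End state q1 is accepting.

Yes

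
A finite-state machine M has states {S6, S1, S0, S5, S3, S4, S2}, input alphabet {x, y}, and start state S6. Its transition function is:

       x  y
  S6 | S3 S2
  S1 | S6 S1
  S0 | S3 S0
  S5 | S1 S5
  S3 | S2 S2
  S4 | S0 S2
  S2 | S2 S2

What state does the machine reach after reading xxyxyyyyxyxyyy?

start at S6
read 'x': S6 → S3
read 'x': S3 → S2
read 'y': S2 → S2
read 'x': S2 → S2
read 'y': S2 → S2
read 'y': S2 → S2
read 'y': S2 → S2
read 'y': S2 → S2
read 'x': S2 → S2
read 'y': S2 → S2
read 'x': S2 → S2
read 'y': S2 → S2
read 'y': S2 → S2
read 'y': S2 → S2

S2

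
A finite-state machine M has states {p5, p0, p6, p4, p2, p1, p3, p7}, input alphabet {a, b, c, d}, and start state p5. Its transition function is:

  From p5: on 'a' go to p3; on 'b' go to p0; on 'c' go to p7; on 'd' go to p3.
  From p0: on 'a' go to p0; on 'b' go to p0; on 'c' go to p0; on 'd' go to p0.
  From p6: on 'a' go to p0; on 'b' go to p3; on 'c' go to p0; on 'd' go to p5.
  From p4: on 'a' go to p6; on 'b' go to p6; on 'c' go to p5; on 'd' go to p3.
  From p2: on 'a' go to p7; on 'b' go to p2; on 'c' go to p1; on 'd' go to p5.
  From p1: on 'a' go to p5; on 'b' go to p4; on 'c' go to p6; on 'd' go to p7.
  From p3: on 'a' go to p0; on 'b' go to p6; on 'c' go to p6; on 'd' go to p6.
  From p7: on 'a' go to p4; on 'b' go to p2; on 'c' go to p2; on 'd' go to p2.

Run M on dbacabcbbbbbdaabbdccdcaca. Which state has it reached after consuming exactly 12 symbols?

p0

p5 → p3 → p6 → p0 → p0 → p0 → p0 → p0 → p0 → p0 → p0 → p0 → p0
After 12 symbols: p0.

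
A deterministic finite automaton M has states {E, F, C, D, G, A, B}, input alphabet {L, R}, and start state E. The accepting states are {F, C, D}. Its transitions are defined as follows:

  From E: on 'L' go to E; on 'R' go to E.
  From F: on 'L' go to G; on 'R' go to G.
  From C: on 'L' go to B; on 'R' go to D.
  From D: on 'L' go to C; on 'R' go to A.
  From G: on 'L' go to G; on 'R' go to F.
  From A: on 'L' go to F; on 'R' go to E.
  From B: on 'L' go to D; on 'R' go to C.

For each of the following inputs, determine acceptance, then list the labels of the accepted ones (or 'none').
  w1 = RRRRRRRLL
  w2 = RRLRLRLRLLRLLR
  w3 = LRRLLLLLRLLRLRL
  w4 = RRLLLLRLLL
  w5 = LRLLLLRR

w1: E → E → E → E → E → E → E → E → E → E  → end E, rejected
w2: E → E → E → E → E → E → E → E → E → E → E → E → E → E → E  → end E, rejected
w3: E → E → E → E → E → E → E → E → E → E → E → E → E → E → E → E  → end E, rejected
w4: E → E → E → E → E → E → E → E → E → E → E  → end E, rejected
w5: E → E → E → E → E → E → E → E → E  → end E, rejected

none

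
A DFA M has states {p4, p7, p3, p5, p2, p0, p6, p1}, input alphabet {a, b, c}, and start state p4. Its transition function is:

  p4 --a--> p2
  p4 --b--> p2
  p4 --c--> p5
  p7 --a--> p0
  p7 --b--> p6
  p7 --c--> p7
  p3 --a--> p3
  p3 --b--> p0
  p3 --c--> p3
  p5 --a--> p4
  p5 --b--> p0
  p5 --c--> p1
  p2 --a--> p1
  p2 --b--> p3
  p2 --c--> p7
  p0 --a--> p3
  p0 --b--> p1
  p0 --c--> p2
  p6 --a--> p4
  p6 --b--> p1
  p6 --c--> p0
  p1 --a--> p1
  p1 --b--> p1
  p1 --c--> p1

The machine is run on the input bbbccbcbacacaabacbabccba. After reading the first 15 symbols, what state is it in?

p1

start at p4
read 'b': p4 → p2
read 'b': p2 → p3
read 'b': p3 → p0
read 'c': p0 → p2
read 'c': p2 → p7
read 'b': p7 → p6
read 'c': p6 → p0
read 'b': p0 → p1
read 'a': p1 → p1
read 'c': p1 → p1
read 'a': p1 → p1
read 'c': p1 → p1
read 'a': p1 → p1
read 'a': p1 → p1
read 'b': p1 → p1
After 15 symbols: p1.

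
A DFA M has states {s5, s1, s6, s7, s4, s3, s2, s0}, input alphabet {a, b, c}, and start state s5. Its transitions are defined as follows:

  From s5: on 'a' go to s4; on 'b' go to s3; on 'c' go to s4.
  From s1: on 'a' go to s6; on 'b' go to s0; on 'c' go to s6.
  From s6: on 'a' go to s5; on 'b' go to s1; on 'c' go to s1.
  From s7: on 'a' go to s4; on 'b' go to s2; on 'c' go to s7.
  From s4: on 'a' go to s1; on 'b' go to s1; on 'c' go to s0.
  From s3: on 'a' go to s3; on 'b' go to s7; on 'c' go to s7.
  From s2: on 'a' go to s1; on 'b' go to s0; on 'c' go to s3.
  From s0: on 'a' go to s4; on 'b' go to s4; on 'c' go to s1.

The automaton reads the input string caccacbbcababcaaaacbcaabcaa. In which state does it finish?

start at s5
read 'c': s5 → s4
read 'a': s4 → s1
read 'c': s1 → s6
read 'c': s6 → s1
read 'a': s1 → s6
read 'c': s6 → s1
read 'b': s1 → s0
read 'b': s0 → s4
read 'c': s4 → s0
read 'a': s0 → s4
read 'b': s4 → s1
read 'a': s1 → s6
read 'b': s6 → s1
read 'c': s1 → s6
read 'a': s6 → s5
read 'a': s5 → s4
read 'a': s4 → s1
read 'a': s1 → s6
read 'c': s6 → s1
read 'b': s1 → s0
read 'c': s0 → s1
read 'a': s1 → s6
read 'a': s6 → s5
read 'b': s5 → s3
read 'c': s3 → s7
read 'a': s7 → s4
read 'a': s4 → s1

s1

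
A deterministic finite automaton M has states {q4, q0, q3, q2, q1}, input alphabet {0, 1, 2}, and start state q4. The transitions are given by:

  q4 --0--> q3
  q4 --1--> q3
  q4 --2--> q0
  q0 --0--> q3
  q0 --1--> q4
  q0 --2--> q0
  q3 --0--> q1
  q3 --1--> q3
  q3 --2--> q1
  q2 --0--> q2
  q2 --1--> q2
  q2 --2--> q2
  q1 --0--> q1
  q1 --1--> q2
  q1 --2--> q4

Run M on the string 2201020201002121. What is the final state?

q4 → q0 → q0 → q3 → q3 → q1 → q4 → q3 → q1 → q1 → q2 → q2 → q2 → q2 → q2 → q2 → q2

q2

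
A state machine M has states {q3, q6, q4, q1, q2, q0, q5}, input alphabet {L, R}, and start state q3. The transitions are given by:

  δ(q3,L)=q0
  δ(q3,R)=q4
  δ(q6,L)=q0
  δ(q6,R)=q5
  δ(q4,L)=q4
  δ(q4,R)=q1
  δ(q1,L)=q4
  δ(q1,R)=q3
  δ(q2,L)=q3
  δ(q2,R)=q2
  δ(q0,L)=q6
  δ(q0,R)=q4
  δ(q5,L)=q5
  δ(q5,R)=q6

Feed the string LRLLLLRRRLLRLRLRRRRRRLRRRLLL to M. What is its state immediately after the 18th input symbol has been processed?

q4

Trace: q3 -L-> q0 -R-> q4 -L-> q4 -L-> q4 -L-> q4 -L-> q4 -R-> q1 -R-> q3 -R-> q4 -L-> q4 -L-> q4 -R-> q1 -L-> q4 -R-> q1 -L-> q4 -R-> q1 -R-> q3 -R-> q4
After 18 symbols: q4.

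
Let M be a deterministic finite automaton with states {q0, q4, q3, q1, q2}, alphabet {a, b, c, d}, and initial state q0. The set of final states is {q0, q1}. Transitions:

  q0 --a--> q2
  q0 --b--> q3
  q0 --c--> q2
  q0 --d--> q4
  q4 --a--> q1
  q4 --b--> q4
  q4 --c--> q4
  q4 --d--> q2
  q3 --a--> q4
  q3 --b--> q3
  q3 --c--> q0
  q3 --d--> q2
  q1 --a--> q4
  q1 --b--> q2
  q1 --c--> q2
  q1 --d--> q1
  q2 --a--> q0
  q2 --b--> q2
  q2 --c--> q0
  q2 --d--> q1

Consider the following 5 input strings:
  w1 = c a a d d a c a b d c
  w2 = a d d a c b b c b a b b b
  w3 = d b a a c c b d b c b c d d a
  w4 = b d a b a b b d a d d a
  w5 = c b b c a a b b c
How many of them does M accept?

3

w1:
  start at q0
  read 'c': q0 → q2
  read 'a': q2 → q0
  read 'a': q0 → q2
  read 'd': q2 → q1
  read 'd': q1 → q1
  read 'a': q1 → q4
  read 'c': q4 → q4
  read 'a': q4 → q1
  read 'b': q1 → q2
  read 'd': q2 → q1
  read 'c': q1 → q2
  end q2, rejected
w2:
  start at q0
  read 'a': q0 → q2
  read 'd': q2 → q1
  read 'd': q1 → q1
  read 'a': q1 → q4
  read 'c': q4 → q4
  read 'b': q4 → q4
  read 'b': q4 → q4
  read 'c': q4 → q4
  read 'b': q4 → q4
  read 'a': q4 → q1
  read 'b': q1 → q2
  read 'b': q2 → q2
  read 'b': q2 → q2
  end q2, rejected
w3:
  start at q0
  read 'd': q0 → q4
  read 'b': q4 → q4
  read 'a': q4 → q1
  read 'a': q1 → q4
  read 'c': q4 → q4
  read 'c': q4 → q4
  read 'b': q4 → q4
  read 'd': q4 → q2
  read 'b': q2 → q2
  read 'c': q2 → q0
  read 'b': q0 → q3
  read 'c': q3 → q0
  read 'd': q0 → q4
  read 'd': q4 → q2
  read 'a': q2 → q0
  end q0, accepted
w4:
  start at q0
  read 'b': q0 → q3
  read 'd': q3 → q2
  read 'a': q2 → q0
  read 'b': q0 → q3
  read 'a': q3 → q4
  read 'b': q4 → q4
  read 'b': q4 → q4
  read 'd': q4 → q2
  read 'a': q2 → q0
  read 'd': q0 → q4
  read 'd': q4 → q2
  read 'a': q2 → q0
  end q0, accepted
w5:
  start at q0
  read 'c': q0 → q2
  read 'b': q2 → q2
  read 'b': q2 → q2
  read 'c': q2 → q0
  read 'a': q0 → q2
  read 'a': q2 → q0
  read 'b': q0 → q3
  read 'b': q3 → q3
  read 'c': q3 → q0
  end q0, accepted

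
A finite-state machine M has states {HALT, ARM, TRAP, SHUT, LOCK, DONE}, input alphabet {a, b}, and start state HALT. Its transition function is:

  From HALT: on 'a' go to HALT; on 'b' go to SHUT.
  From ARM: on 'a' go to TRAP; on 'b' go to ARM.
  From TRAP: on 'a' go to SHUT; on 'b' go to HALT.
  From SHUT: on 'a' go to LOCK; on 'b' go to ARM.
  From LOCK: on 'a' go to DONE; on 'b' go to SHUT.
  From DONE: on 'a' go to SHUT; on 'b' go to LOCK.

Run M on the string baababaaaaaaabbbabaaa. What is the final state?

HALT

Trace: HALT -b-> SHUT -a-> LOCK -a-> DONE -b-> LOCK -a-> DONE -b-> LOCK -a-> DONE -a-> SHUT -a-> LOCK -a-> DONE -a-> SHUT -a-> LOCK -a-> DONE -b-> LOCK -b-> SHUT -b-> ARM -a-> TRAP -b-> HALT -a-> HALT -a-> HALT -a-> HALT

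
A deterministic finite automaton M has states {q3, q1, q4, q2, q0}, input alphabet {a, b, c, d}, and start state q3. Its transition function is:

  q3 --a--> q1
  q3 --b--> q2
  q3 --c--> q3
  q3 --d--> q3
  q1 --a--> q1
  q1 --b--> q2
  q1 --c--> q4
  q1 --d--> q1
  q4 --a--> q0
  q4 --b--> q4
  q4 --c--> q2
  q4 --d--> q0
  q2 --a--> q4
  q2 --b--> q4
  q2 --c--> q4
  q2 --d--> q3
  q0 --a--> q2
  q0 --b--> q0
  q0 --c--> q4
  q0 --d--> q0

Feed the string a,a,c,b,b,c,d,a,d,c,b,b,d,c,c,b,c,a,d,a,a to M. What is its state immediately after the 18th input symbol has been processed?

q4

Trace: q3 -a-> q1 -a-> q1 -c-> q4 -b-> q4 -b-> q4 -c-> q2 -d-> q3 -a-> q1 -d-> q1 -c-> q4 -b-> q4 -b-> q4 -d-> q0 -c-> q4 -c-> q2 -b-> q4 -c-> q2 -a-> q4
After 18 symbols: q4.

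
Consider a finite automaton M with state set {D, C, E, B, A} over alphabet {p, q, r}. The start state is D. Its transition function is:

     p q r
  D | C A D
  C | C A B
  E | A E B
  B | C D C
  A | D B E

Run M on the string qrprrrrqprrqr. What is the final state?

E

start at D
read 'q': D → A
read 'r': A → E
read 'p': E → A
read 'r': A → E
read 'r': E → B
read 'r': B → C
read 'r': C → B
read 'q': B → D
read 'p': D → C
read 'r': C → B
read 'r': B → C
read 'q': C → A
read 'r': A → E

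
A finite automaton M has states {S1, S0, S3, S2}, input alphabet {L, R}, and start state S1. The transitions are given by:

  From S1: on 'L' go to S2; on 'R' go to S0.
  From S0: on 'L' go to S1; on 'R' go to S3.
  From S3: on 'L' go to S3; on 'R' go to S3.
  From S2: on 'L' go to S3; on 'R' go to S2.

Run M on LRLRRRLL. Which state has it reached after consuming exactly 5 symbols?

S3

start at S1
read 'L': S1 → S2
read 'R': S2 → S2
read 'L': S2 → S3
read 'R': S3 → S3
read 'R': S3 → S3
After 5 symbols: S3.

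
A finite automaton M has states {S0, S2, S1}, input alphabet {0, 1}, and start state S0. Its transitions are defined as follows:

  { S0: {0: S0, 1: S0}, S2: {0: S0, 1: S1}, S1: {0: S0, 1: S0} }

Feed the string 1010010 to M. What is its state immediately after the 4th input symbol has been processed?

S0

Trace: S0 -1-> S0 -0-> S0 -1-> S0 -0-> S0
After 4 symbols: S0.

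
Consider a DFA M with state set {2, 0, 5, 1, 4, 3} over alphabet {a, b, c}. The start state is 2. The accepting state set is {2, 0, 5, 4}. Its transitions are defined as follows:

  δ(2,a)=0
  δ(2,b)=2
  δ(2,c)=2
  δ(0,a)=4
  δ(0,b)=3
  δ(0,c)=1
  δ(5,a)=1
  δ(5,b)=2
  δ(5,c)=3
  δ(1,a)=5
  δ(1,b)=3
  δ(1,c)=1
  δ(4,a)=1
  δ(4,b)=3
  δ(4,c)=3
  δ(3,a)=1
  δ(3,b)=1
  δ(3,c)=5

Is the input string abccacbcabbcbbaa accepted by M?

No

Trace: 2 -a-> 0 -b-> 3 -c-> 5 -c-> 3 -a-> 1 -c-> 1 -b-> 3 -c-> 5 -a-> 1 -b-> 3 -b-> 1 -c-> 1 -b-> 3 -b-> 1 -a-> 5 -a-> 1
End state 1 is not accepting.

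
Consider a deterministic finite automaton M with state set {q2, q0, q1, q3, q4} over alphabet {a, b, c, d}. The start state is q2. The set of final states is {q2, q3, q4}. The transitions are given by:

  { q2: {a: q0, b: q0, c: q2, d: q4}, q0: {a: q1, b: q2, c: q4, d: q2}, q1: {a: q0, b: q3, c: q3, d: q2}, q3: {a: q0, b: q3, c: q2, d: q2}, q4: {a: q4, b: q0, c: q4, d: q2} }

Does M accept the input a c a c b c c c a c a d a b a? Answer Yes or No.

No

Trace: q2 -a-> q0 -c-> q4 -a-> q4 -c-> q4 -b-> q0 -c-> q4 -c-> q4 -c-> q4 -a-> q4 -c-> q4 -a-> q4 -d-> q2 -a-> q0 -b-> q2 -a-> q0
End state q0 is not accepting.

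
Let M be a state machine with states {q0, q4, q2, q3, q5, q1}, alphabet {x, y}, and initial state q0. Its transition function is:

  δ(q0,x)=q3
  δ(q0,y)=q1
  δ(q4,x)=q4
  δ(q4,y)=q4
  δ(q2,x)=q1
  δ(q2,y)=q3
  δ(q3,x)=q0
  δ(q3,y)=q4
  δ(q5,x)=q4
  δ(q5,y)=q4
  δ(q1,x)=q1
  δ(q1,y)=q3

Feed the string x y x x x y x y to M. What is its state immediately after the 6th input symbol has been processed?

Trace: q0 -x-> q3 -y-> q4 -x-> q4 -x-> q4 -x-> q4 -y-> q4
After 6 symbols: q4.

q4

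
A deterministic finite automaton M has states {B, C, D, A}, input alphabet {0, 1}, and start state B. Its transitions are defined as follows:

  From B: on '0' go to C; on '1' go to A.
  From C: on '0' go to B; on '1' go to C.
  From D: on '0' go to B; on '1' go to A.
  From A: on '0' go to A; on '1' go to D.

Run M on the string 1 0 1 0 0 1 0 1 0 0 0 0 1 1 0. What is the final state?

Trace: B -1-> A -0-> A -1-> D -0-> B -0-> C -1-> C -0-> B -1-> A -0-> A -0-> A -0-> A -0-> A -1-> D -1-> A -0-> A

A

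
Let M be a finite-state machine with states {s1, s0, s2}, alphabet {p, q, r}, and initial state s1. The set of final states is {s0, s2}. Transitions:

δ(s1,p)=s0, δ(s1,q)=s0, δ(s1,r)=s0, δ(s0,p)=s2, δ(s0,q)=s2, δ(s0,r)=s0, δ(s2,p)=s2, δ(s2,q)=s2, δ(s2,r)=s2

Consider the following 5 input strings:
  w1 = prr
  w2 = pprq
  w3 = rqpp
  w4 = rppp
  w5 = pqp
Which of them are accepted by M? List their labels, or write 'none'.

w1, w2, w3, w4, w5

w1:
  start at s1
  read 'p': s1 → s0
  read 'r': s0 → s0
  read 'r': s0 → s0
  end s0, accepted
w2:
  start at s1
  read 'p': s1 → s0
  read 'p': s0 → s2
  read 'r': s2 → s2
  read 'q': s2 → s2
  end s2, accepted
w3:
  start at s1
  read 'r': s1 → s0
  read 'q': s0 → s2
  read 'p': s2 → s2
  read 'p': s2 → s2
  end s2, accepted
w4:
  start at s1
  read 'r': s1 → s0
  read 'p': s0 → s2
  read 'p': s2 → s2
  read 'p': s2 → s2
  end s2, accepted
w5:
  start at s1
  read 'p': s1 → s0
  read 'q': s0 → s2
  read 'p': s2 → s2
  end s2, accepted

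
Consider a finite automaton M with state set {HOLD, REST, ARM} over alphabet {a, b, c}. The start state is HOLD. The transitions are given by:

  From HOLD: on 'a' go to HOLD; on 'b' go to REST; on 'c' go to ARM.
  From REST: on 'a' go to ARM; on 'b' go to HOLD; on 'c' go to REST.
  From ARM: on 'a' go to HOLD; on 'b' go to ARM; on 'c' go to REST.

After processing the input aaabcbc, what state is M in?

ARM

start at HOLD
read 'a': HOLD → HOLD
read 'a': HOLD → HOLD
read 'a': HOLD → HOLD
read 'b': HOLD → REST
read 'c': REST → REST
read 'b': REST → HOLD
read 'c': HOLD → ARM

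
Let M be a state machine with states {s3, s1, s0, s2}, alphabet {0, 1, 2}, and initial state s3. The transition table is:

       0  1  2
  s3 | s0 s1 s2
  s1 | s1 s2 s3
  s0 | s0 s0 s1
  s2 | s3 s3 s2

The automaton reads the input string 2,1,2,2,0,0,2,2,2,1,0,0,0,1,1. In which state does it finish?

s0

s3 → s2 → s3 → s2 → s2 → s3 → s0 → s1 → s3 → s2 → s3 → s0 → s0 → s0 → s0 → s0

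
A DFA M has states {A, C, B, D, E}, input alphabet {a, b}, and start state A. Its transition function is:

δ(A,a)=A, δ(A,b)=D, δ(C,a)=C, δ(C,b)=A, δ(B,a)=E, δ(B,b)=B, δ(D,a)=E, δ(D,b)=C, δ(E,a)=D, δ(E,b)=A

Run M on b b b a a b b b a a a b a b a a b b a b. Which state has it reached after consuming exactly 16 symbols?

A

start at A
read 'b': A → D
read 'b': D → C
read 'b': C → A
read 'a': A → A
read 'a': A → A
read 'b': A → D
read 'b': D → C
read 'b': C → A
read 'a': A → A
read 'a': A → A
read 'a': A → A
read 'b': A → D
read 'a': D → E
read 'b': E → A
read 'a': A → A
read 'a': A → A
After 16 symbols: A.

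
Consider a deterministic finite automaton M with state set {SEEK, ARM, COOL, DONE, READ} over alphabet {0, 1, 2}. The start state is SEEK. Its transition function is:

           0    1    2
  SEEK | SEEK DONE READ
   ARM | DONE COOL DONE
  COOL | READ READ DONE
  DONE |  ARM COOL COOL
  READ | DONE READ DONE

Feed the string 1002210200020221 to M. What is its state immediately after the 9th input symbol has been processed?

ARM

start at SEEK
read '1': SEEK → DONE
read '0': DONE → ARM
read '0': ARM → DONE
read '2': DONE → COOL
read '2': COOL → DONE
read '1': DONE → COOL
read '0': COOL → READ
read '2': READ → DONE
read '0': DONE → ARM
After 9 symbols: ARM.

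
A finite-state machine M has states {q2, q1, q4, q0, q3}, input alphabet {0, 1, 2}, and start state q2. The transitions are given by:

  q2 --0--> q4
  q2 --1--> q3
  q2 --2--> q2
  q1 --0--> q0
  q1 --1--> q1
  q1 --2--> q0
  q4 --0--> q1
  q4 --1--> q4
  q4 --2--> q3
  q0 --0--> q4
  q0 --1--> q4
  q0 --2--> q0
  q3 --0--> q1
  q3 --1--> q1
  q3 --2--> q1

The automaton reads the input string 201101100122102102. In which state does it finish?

q0

Trace: q2 -2-> q2 -0-> q4 -1-> q4 -1-> q4 -0-> q1 -1-> q1 -1-> q1 -0-> q0 -0-> q4 -1-> q4 -2-> q3 -2-> q1 -1-> q1 -0-> q0 -2-> q0 -1-> q4 -0-> q1 -2-> q0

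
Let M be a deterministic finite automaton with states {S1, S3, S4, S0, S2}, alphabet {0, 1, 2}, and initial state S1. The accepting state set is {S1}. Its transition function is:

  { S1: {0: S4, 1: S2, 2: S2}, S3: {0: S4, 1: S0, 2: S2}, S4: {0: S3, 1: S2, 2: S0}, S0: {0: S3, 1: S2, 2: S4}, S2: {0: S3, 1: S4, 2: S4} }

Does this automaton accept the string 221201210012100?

Trace: S1 -2-> S2 -2-> S4 -1-> S2 -2-> S4 -0-> S3 -1-> S0 -2-> S4 -1-> S2 -0-> S3 -0-> S4 -1-> S2 -2-> S4 -1-> S2 -0-> S3 -0-> S4
End state S4 is not accepting.

No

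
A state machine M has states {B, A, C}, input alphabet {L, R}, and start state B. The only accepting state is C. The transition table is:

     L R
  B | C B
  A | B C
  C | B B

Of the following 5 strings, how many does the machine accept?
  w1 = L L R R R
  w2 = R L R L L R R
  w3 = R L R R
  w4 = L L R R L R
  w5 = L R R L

w1:
  start at B
  read 'L': B → C
  read 'L': C → B
  read 'R': B → B
  read 'R': B → B
  read 'R': B → B
  end B, rejected
w2:
  start at B
  read 'R': B → B
  read 'L': B → C
  read 'R': C → B
  read 'L': B → C
  read 'L': C → B
  read 'R': B → B
  read 'R': B → B
  end B, rejected
w3:
  start at B
  read 'R': B → B
  read 'L': B → C
  read 'R': C → B
  read 'R': B → B
  end B, rejected
w4:
  start at B
  read 'L': B → C
  read 'L': C → B
  read 'R': B → B
  read 'R': B → B
  read 'L': B → C
  read 'R': C → B
  end B, rejected
w5:
  start at B
  read 'L': B → C
  read 'R': C → B
  read 'R': B → B
  read 'L': B → C
  end C, accepted

1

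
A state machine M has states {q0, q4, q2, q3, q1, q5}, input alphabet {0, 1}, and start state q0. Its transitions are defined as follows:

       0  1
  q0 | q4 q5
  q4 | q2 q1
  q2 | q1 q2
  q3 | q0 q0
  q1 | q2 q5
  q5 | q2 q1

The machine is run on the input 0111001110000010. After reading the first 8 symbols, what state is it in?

q1

Trace: q0 -0-> q4 -1-> q1 -1-> q5 -1-> q1 -0-> q2 -0-> q1 -1-> q5 -1-> q1
After 8 symbols: q1.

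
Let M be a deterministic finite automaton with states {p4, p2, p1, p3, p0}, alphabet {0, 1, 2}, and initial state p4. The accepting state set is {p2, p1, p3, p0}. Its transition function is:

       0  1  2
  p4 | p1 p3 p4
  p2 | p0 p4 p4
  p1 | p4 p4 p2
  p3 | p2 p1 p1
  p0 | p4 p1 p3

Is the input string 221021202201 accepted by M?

Trace: p4 -2-> p4 -2-> p4 -1-> p3 -0-> p2 -2-> p4 -1-> p3 -2-> p1 -0-> p4 -2-> p4 -2-> p4 -0-> p1 -1-> p4
End state p4 is not accepting.

No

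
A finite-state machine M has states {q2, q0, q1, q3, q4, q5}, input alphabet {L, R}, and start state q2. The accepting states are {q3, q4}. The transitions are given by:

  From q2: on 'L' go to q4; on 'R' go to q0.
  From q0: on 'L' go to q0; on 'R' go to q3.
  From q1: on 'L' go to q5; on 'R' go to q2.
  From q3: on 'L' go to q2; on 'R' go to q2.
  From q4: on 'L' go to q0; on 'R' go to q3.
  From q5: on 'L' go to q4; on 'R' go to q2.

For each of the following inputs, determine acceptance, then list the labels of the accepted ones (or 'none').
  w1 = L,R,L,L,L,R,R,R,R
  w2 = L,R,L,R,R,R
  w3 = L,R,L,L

w1: q2 → q4 → q3 → q2 → q4 → q0 → q3 → q2 → q0 → q3  → end q3, accepted
w2: q2 → q4 → q3 → q2 → q0 → q3 → q2  → end q2, rejected
w3: q2 → q4 → q3 → q2 → q4  → end q4, accepted

w1, w3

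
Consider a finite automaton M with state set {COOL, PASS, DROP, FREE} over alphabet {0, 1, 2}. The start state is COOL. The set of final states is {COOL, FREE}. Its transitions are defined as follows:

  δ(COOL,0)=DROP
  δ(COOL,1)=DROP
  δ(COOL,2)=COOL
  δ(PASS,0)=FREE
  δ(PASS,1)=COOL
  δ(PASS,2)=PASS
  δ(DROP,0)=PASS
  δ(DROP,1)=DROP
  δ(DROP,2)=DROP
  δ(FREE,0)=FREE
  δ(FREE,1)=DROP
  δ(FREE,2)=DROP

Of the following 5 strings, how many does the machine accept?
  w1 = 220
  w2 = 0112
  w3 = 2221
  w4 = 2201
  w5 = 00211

0

w1: COOL → COOL → COOL → DROP  → end DROP, rejected
w2: COOL → DROP → DROP → DROP → DROP  → end DROP, rejected
w3: COOL → COOL → COOL → COOL → DROP  → end DROP, rejected
w4: COOL → COOL → COOL → DROP → DROP  → end DROP, rejected
w5: COOL → DROP → PASS → PASS → COOL → DROP  → end DROP, rejected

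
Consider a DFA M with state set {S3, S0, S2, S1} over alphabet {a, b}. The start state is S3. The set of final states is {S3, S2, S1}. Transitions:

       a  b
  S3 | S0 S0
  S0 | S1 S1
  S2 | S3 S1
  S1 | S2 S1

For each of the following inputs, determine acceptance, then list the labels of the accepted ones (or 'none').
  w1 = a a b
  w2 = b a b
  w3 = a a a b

w1: Trace: S3 -a-> S0 -a-> S1 -b-> S1  → end S1, accepted
w2: Trace: S3 -b-> S0 -a-> S1 -b-> S1  → end S1, accepted
w3: Trace: S3 -a-> S0 -a-> S1 -a-> S2 -b-> S1  → end S1, accepted

w1, w2, w3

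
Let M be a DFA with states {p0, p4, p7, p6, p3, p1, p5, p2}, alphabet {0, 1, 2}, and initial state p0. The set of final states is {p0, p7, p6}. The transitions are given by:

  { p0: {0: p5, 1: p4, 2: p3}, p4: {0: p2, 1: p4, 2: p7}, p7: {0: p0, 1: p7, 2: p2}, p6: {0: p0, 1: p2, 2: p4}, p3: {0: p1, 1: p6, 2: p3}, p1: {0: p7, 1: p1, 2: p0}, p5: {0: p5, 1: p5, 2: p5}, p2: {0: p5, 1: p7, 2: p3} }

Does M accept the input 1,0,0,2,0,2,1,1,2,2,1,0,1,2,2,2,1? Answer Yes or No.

Trace: p0 -1-> p4 -0-> p2 -0-> p5 -2-> p5 -0-> p5 -2-> p5 -1-> p5 -1-> p5 -2-> p5 -2-> p5 -1-> p5 -0-> p5 -1-> p5 -2-> p5 -2-> p5 -2-> p5 -1-> p5
End state p5 is not accepting.

No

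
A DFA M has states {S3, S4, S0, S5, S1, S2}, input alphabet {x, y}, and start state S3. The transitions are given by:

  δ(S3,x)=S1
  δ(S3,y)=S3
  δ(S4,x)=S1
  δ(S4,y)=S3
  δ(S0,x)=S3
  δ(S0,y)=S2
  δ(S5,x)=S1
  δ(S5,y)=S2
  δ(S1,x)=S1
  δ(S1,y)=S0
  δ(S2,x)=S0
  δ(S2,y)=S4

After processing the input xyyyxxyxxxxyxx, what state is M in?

start at S3
read 'x': S3 → S1
read 'y': S1 → S0
read 'y': S0 → S2
read 'y': S2 → S4
read 'x': S4 → S1
read 'x': S1 → S1
read 'y': S1 → S0
read 'x': S0 → S3
read 'x': S3 → S1
read 'x': S1 → S1
read 'x': S1 → S1
read 'y': S1 → S0
read 'x': S0 → S3
read 'x': S3 → S1

S1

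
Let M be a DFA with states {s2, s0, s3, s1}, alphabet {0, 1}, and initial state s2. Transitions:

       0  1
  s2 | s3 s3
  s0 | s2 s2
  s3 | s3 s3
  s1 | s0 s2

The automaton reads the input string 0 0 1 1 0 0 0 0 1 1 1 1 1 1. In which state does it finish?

s3

s2 → s3 → s3 → s3 → s3 → s3 → s3 → s3 → s3 → s3 → s3 → s3 → s3 → s3 → s3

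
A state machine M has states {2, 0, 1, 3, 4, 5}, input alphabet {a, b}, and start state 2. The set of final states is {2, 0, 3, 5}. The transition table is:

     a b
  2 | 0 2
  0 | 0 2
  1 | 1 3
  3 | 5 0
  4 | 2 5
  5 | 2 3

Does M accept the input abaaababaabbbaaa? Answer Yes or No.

Trace: 2 -a-> 0 -b-> 2 -a-> 0 -a-> 0 -a-> 0 -b-> 2 -a-> 0 -b-> 2 -a-> 0 -a-> 0 -b-> 2 -b-> 2 -b-> 2 -a-> 0 -a-> 0 -a-> 0
End state 0 is accepting.

Yes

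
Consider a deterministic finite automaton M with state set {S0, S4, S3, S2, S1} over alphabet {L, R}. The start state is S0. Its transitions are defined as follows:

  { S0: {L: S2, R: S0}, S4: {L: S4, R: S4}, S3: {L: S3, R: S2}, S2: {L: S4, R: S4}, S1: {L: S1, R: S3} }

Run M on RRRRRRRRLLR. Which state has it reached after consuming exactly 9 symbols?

S0 → S0 → S0 → S0 → S0 → S0 → S0 → S0 → S0 → S2
After 9 symbols: S2.

S2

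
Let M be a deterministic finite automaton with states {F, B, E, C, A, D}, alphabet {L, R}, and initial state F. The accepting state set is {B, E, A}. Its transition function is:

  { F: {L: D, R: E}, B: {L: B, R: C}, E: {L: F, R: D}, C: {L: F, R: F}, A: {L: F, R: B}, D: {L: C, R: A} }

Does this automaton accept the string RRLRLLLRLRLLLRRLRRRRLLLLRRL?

Trace: F -R-> E -R-> D -L-> C -R-> F -L-> D -L-> C -L-> F -R-> E -L-> F -R-> E -L-> F -L-> D -L-> C -R-> F -R-> E -L-> F -R-> E -R-> D -R-> A -R-> B -L-> B -L-> B -L-> B -L-> B -R-> C -R-> F -L-> D
End state D is not accepting.

No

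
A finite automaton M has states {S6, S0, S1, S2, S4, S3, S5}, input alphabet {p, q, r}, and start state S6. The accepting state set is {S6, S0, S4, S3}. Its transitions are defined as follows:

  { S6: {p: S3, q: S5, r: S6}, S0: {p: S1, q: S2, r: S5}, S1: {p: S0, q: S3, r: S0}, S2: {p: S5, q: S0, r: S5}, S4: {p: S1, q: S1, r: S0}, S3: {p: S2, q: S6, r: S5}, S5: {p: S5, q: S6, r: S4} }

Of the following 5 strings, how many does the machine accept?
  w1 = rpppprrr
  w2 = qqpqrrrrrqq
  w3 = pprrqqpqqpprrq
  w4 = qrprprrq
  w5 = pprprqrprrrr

3

w1:
  start at S6
  read 'r': S6 → S6
  read 'p': S6 → S3
  read 'p': S3 → S2
  read 'p': S2 → S5
  read 'p': S5 → S5
  read 'r': S5 → S4
  read 'r': S4 → S0
  read 'r': S0 → S5
  end S5, rejected
w2:
  start at S6
  read 'q': S6 → S5
  read 'q': S5 → S6
  read 'p': S6 → S3
  read 'q': S3 → S6
  read 'r': S6 → S6
  read 'r': S6 → S6
  read 'r': S6 → S6
  read 'r': S6 → S6
  read 'r': S6 → S6
  read 'q': S6 → S5
  read 'q': S5 → S6
  end S6, accepted
w3:
  start at S6
  read 'p': S6 → S3
  read 'p': S3 → S2
  read 'r': S2 → S5
  read 'r': S5 → S4
  read 'q': S4 → S1
  read 'q': S1 → S3
  read 'p': S3 → S2
  read 'q': S2 → S0
  read 'q': S0 → S2
  read 'p': S2 → S5
  read 'p': S5 → S5
  read 'r': S5 → S4
  read 'r': S4 → S0
  read 'q': S0 → S2
  end S2, rejected
w4:
  start at S6
  read 'q': S6 → S5
  read 'r': S5 → S4
  read 'p': S4 → S1
  read 'r': S1 → S0
  read 'p': S0 → S1
  read 'r': S1 → S0
  read 'r': S0 → S5
  read 'q': S5 → S6
  end S6, accepted
w5:
  start at S6
  read 'p': S6 → S3
  read 'p': S3 → S2
  read 'r': S2 → S5
  read 'p': S5 → S5
  read 'r': S5 → S4
  read 'q': S4 → S1
  read 'r': S1 → S0
  read 'p': S0 → S1
  read 'r': S1 → S0
  read 'r': S0 → S5
  read 'r': S5 → S4
  read 'r': S4 → S0
  end S0, accepted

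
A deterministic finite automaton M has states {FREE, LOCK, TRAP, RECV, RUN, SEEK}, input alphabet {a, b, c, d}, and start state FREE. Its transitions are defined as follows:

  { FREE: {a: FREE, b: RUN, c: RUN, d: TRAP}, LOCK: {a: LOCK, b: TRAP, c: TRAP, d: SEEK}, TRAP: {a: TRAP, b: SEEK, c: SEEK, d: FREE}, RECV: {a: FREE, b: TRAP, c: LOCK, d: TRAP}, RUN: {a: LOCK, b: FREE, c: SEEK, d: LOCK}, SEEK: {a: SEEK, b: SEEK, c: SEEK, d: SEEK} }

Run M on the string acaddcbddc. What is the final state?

SEEK

start at FREE
read 'a': FREE → FREE
read 'c': FREE → RUN
read 'a': RUN → LOCK
read 'd': LOCK → SEEK
read 'd': SEEK → SEEK
read 'c': SEEK → SEEK
read 'b': SEEK → SEEK
read 'd': SEEK → SEEK
read 'd': SEEK → SEEK
read 'c': SEEK → SEEK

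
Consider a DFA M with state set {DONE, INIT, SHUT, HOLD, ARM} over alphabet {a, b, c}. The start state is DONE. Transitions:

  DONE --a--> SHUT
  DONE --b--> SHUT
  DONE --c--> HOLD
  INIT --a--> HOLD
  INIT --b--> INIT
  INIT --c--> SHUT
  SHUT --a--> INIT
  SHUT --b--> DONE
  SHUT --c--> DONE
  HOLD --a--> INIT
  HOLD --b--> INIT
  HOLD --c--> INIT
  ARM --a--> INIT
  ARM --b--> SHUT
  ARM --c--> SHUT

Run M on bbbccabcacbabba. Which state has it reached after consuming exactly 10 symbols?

SHUT

DONE → SHUT → DONE → SHUT → DONE → HOLD → INIT → INIT → SHUT → INIT → SHUT
After 10 symbols: SHUT.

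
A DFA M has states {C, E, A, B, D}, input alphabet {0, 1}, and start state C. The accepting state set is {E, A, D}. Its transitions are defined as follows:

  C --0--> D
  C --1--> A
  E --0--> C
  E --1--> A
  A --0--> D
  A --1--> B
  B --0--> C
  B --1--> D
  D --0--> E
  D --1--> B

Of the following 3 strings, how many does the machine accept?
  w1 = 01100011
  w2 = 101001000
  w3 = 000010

2

w1: Trace: C -0-> D -1-> B -1-> D -0-> E -0-> C -0-> D -1-> B -1-> D  → end D, accepted
w2: Trace: C -1-> A -0-> D -1-> B -0-> C -0-> D -1-> B -0-> C -0-> D -0-> E  → end E, accepted
w3: Trace: C -0-> D -0-> E -0-> C -0-> D -1-> B -0-> C  → end C, rejected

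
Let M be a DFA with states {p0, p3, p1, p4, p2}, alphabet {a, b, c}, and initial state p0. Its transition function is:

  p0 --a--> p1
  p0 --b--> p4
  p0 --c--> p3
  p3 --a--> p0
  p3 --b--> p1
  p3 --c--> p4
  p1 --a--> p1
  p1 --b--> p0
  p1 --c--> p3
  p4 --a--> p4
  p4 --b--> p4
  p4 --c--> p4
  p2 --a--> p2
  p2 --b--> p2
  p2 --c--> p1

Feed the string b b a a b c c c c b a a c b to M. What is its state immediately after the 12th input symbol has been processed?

Trace: p0 -b-> p4 -b-> p4 -a-> p4 -a-> p4 -b-> p4 -c-> p4 -c-> p4 -c-> p4 -c-> p4 -b-> p4 -a-> p4 -a-> p4
After 12 symbols: p4.

p4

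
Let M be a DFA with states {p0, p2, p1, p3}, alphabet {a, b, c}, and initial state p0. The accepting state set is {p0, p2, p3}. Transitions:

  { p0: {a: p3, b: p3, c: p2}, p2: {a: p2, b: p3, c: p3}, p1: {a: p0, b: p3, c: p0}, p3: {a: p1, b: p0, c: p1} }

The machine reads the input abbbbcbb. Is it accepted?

Yes

p0 → p3 → p0 → p3 → p0 → p3 → p1 → p3 → p0
End state p0 is accepting.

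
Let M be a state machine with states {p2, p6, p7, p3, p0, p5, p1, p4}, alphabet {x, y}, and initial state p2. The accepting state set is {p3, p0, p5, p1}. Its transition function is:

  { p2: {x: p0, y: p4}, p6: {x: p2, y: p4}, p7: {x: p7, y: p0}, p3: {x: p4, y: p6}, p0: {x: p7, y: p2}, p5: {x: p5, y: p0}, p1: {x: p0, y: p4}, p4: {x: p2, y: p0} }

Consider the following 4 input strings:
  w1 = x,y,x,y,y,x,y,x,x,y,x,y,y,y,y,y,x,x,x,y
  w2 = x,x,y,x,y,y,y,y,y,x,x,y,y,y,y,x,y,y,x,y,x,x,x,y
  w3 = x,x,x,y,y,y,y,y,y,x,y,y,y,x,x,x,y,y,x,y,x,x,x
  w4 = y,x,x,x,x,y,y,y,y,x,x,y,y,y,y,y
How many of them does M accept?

2

w1: p2 → p0 → p2 → p0 → p2 → p4 → p2 → p4 → p2 → p0 → p2 → p0 → p2 → p4 → p0 → p2 → p4 → p2 → p0 → p7 → p0  → end p0, accepted
w2: p2 → p0 → p7 → p0 → p7 → p0 → p2 → p4 → p0 → p2 → p0 → p7 → p0 → p2 → p4 → p0 → p7 → p0 → p2 → p0 → p2 → p0 → p7 → p7 → p0  → end p0, accepted
w3: p2 → p0 → p7 → p7 → p0 → p2 → p4 → p0 → p2 → p4 → p2 → p4 → p0 → p2 → p0 → p7 → p7 → p0 → p2 → p0 → p2 → p0 → p7 → p7  → end p7, rejected
w4: p2 → p4 → p2 → p0 → p7 → p7 → p0 → p2 → p4 → p0 → p7 → p7 → p0 → p2 → p4 → p0 → p2  → end p2, rejected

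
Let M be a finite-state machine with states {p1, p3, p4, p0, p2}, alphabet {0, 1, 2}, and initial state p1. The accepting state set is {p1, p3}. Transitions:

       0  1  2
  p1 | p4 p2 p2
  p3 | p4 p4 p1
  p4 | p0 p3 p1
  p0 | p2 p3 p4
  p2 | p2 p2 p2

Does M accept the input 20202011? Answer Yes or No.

p1 → p2 → p2 → p2 → p2 → p2 → p2 → p2 → p2
End state p2 is not accepting.

No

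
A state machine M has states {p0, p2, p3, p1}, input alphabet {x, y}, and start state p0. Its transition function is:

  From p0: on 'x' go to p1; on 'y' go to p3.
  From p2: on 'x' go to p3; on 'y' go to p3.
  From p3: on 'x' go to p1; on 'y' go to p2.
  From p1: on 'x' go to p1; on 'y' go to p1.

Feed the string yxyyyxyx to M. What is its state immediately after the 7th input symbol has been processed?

Trace: p0 -y-> p3 -x-> p1 -y-> p1 -y-> p1 -y-> p1 -x-> p1 -y-> p1
After 7 symbols: p1.

p1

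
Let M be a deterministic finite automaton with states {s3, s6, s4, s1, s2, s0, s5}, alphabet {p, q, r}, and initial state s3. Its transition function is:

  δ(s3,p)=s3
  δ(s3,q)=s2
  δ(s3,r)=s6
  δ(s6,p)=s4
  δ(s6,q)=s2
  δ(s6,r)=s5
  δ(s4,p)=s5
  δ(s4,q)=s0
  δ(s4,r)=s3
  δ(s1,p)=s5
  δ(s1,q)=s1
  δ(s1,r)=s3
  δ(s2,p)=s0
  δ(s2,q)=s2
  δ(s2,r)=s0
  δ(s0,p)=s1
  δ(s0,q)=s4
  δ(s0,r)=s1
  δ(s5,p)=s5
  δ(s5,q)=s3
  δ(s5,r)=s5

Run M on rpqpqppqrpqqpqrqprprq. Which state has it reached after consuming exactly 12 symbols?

s3 → s6 → s4 → s0 → s1 → s1 → s5 → s5 → s3 → s6 → s4 → s0 → s4
After 12 symbols: s4.

s4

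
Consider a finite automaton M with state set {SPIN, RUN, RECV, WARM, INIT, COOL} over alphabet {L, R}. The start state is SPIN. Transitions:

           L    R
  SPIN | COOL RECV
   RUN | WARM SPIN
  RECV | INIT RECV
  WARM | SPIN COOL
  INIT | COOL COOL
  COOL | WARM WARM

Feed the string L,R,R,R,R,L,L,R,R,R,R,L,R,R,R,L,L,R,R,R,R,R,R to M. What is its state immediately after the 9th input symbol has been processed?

RECV

Trace: SPIN -L-> COOL -R-> WARM -R-> COOL -R-> WARM -R-> COOL -L-> WARM -L-> SPIN -R-> RECV -R-> RECV
After 9 symbols: RECV.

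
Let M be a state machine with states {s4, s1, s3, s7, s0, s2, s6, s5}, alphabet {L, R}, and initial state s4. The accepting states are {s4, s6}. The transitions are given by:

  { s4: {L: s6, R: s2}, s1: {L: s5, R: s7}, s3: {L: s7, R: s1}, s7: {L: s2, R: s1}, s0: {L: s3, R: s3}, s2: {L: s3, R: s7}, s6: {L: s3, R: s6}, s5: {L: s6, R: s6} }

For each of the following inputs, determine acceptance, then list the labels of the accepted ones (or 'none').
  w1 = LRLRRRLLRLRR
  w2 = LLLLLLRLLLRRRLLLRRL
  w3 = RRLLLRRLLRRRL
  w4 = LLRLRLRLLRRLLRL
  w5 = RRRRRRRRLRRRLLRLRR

w1: Trace: s4 -L-> s6 -R-> s6 -L-> s3 -R-> s1 -R-> s7 -R-> s1 -L-> s5 -L-> s6 -R-> s6 -L-> s3 -R-> s1 -R-> s7  → end s7, rejected
w2: Trace: s4 -L-> s6 -L-> s3 -L-> s7 -L-> s2 -L-> s3 -L-> s7 -R-> s1 -L-> s5 -L-> s6 -L-> s3 -R-> s1 -R-> s7 -R-> s1 -L-> s5 -L-> s6 -L-> s3 -R-> s1 -R-> s7 -L-> s2  → end s2, rejected
w3: Trace: s4 -R-> s2 -R-> s7 -L-> s2 -L-> s3 -L-> s7 -R-> s1 -R-> s7 -L-> s2 -L-> s3 -R-> s1 -R-> s7 -R-> s1 -L-> s5  → end s5, rejected
w4: Trace: s4 -L-> s6 -L-> s3 -R-> s1 -L-> s5 -R-> s6 -L-> s3 -R-> s1 -L-> s5 -L-> s6 -R-> s6 -R-> s6 -L-> s3 -L-> s7 -R-> s1 -L-> s5  → end s5, rejected
w5: Trace: s4 -R-> s2 -R-> s7 -R-> s1 -R-> s7 -R-> s1 -R-> s7 -R-> s1 -R-> s7 -L-> s2 -R-> s7 -R-> s1 -R-> s7 -L-> s2 -L-> s3 -R-> s1 -L-> s5 -R-> s6 -R-> s6  → end s6, accepted

w5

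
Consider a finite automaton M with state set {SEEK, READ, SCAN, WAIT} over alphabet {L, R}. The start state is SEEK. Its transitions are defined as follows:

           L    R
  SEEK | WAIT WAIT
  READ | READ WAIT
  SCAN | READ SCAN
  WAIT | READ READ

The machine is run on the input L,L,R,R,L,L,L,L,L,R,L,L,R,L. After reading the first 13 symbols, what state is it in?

WAIT

Trace: SEEK -L-> WAIT -L-> READ -R-> WAIT -R-> READ -L-> READ -L-> READ -L-> READ -L-> READ -L-> READ -R-> WAIT -L-> READ -L-> READ -R-> WAIT
After 13 symbols: WAIT.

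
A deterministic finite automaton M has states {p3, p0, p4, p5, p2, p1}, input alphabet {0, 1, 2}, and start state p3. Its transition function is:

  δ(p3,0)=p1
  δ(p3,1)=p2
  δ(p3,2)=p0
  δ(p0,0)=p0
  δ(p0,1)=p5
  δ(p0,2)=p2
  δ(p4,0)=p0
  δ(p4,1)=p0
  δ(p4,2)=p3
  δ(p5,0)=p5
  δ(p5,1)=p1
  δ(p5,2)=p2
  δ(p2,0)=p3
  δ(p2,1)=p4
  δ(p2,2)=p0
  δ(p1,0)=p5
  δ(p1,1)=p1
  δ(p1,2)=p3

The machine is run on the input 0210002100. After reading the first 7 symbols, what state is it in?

p2

start at p3
read '0': p3 → p1
read '2': p1 → p3
read '1': p3 → p2
read '0': p2 → p3
read '0': p3 → p1
read '0': p1 → p5
read '2': p5 → p2
After 7 symbols: p2.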